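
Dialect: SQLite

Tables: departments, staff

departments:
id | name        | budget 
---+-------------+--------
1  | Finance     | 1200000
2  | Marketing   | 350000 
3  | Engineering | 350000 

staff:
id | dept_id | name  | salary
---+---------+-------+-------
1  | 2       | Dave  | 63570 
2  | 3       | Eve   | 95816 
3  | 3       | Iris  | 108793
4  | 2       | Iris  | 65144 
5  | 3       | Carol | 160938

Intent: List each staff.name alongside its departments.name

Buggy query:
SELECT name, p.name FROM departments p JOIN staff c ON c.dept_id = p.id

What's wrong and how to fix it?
Bug: Both tables have a 'name' column; the unqualified reference is ambiguous

Fix: Prefix ambiguous columns with the table alias

Corrected query:
SELECT c.name, p.name FROM departments p JOIN staff c ON c.dept_id = p.id

Result:
name  | name       
------+------------
Dave  | Marketing  
Eve   | Engineering
Iris  | Engineering
Iris  | Marketing  
Carol | Engineering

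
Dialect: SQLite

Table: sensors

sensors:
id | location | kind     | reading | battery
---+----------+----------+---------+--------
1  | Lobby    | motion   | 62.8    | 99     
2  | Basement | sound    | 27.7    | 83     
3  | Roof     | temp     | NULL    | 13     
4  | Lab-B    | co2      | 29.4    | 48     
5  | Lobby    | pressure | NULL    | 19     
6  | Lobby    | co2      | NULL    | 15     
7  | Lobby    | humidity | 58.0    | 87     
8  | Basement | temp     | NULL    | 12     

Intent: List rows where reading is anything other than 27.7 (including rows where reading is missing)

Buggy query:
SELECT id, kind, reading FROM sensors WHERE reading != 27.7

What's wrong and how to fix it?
Bug: Inequality against NULL is unknown, not true; rows with NULL are dropped

Fix: Handle NULL separately with IS NULL alongside the inequality

Corrected query:
SELECT id, kind, reading FROM sensors WHERE reading != 27.7 OR reading IS NULL

Result:
id | kind     | reading
---+----------+--------
1  | motion   | 62.8   
3  | temp     | NULL   
4  | co2      | 29.4   
5  | pressure | NULL   
6  | co2      | NULL   
7  | humidity | 58     
8  | temp     | NULL   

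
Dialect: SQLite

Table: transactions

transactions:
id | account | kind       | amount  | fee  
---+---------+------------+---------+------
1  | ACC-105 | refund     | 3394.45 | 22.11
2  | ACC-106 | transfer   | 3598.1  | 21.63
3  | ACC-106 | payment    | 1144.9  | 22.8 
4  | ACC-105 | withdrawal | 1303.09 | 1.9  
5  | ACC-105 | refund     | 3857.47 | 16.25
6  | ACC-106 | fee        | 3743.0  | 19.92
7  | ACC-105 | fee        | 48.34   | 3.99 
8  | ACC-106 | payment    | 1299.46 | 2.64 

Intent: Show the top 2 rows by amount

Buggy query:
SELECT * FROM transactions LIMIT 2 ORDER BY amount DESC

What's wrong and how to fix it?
Bug: ORDER BY cannot follow LIMIT; LIMIT is the final clause

Fix: Sort with ORDER BY, then apply LIMIT

Corrected query:
SELECT * FROM transactions ORDER BY amount DESC LIMIT 2

Result:
id | account | kind   | amount  | fee  
---+---------+--------+---------+------
5  | ACC-105 | refund | 3857.47 | 16.25
6  | ACC-106 | fee    | 3743    | 19.92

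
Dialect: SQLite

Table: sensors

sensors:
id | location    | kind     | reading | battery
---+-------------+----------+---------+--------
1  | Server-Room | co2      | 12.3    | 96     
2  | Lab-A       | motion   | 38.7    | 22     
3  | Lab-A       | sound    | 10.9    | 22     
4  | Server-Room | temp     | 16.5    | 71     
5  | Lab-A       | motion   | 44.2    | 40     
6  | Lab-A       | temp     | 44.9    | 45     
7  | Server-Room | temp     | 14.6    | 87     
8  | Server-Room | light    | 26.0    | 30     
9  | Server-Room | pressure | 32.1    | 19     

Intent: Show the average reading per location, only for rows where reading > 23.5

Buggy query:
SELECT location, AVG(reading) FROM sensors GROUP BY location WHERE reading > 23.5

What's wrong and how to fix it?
Bug: WHERE cannot follow GROUP BY

Fix: Move the WHERE clause before GROUP BY

Corrected query:
SELECT location, AVG(reading) FROM sensors WHERE reading > 23.5 GROUP BY location

Result:
location    | AVG(reading)
------------+-------------
Lab-A       | 42.6        
Server-Room | 29.05       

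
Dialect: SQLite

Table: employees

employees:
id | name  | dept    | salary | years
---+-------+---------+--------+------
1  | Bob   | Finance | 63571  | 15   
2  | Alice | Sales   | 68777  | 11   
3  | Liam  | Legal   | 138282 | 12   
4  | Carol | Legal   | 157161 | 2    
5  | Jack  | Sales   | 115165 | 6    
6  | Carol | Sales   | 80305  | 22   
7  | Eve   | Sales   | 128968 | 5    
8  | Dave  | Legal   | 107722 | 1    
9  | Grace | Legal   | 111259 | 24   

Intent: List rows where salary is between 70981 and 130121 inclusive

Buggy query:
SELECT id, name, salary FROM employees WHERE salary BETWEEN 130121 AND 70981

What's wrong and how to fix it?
Bug: BETWEEN expects the lower bound first; with 130121 AND 70981 the range is empty

Fix: Swap the bounds so the smaller value comes first

Corrected query:
SELECT id, name, salary FROM employees WHERE salary BETWEEN 70981 AND 130121

Result:
id | name  | salary
---+-------+-------
5  | Jack  | 115165
6  | Carol | 80305 
7  | Eve   | 128968
8  | Dave  | 107722
9  | Grace | 111259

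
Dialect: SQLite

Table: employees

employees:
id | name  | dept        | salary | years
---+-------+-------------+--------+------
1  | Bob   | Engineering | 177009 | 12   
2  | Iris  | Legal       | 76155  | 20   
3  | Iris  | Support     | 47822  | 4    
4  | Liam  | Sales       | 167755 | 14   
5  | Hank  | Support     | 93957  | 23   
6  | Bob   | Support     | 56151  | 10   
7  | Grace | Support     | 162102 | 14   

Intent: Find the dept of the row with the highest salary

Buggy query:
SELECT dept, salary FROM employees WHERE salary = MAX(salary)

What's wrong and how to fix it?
Bug: MAX(salary) is an aggregate and cannot be used directly in WHERE

Fix: Wrap MAX in a scalar subquery so WHERE compares against a single value

Corrected query:
SELECT dept, salary FROM employees WHERE salary = (SELECT MAX(salary) FROM employees)

Result:
dept        | salary
------------+-------
Engineering | 177009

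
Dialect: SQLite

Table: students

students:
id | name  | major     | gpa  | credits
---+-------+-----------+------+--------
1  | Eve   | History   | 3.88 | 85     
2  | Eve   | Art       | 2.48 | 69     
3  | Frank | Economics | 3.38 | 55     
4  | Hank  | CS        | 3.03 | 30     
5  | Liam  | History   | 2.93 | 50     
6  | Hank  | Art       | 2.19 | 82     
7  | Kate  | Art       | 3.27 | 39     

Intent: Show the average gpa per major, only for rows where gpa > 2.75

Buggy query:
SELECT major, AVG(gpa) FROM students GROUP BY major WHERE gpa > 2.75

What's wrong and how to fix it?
Bug: Row-level WHERE must come before GROUP BY in the clause order

Fix: Move the WHERE clause before GROUP BY

Corrected query:
SELECT major, AVG(gpa) FROM students WHERE gpa > 2.75 GROUP BY major

Result:
major     | AVG(gpa)
----------+---------
Art       | 3.27    
CS        | 3.03    
Economics | 3.38    
History   | 3.405   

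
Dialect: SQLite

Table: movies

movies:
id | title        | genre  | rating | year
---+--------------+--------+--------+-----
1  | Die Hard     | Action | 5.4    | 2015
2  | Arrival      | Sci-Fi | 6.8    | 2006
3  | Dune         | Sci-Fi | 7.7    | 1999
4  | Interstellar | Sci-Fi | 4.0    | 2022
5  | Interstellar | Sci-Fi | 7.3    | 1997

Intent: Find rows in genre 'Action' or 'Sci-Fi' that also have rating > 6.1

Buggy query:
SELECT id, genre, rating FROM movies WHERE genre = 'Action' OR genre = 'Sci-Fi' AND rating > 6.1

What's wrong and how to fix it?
Bug: Without parentheses, AND is evaluated before OR, so the rating filter only applies to the 'Sci-Fi' branch

Fix: Add parentheses around the OR so the AND applies to both alternatives

Corrected query:
SELECT id, genre, rating FROM movies WHERE (genre = 'Action' OR genre = 'Sci-Fi') AND rating > 6.1

Result:
id | genre  | rating
---+--------+-------
2  | Sci-Fi | 6.8   
3  | Sci-Fi | 7.7   
5  | Sci-Fi | 7.3   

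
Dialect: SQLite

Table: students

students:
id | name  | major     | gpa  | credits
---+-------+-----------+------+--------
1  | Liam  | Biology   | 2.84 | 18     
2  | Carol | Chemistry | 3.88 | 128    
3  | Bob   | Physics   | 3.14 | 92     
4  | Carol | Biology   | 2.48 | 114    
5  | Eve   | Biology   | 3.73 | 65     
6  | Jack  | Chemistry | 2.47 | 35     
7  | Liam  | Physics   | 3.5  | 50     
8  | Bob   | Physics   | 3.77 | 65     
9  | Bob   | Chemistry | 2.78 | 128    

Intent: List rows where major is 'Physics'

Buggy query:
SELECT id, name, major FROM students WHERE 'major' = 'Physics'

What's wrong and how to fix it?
Bug: Single quotes denote string literals in SQL; the column name is being compared as a constant string

Fix: Remove the quotes around the column name (or use double quotes for an identifier)

Corrected query:
SELECT id, name, major FROM students WHERE major = 'Physics'

Result:
id | name | major  
---+------+--------
3  | Bob  | Physics
7  | Liam | Physics
8  | Bob  | Physics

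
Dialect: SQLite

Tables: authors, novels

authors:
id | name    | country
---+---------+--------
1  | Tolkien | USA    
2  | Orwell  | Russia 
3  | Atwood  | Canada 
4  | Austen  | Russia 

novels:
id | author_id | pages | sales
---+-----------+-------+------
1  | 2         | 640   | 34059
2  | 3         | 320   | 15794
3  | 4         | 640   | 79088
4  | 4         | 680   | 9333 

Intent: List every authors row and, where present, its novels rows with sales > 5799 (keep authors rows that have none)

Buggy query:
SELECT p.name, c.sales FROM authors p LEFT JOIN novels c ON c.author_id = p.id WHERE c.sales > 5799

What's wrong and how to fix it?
Bug: A WHERE condition on the right-hand table after LEFT JOIN drops unmatched parents

Fix: Move the right-table condition into the ON clause so unmatched parents are kept

Corrected query:
SELECT p.name, c.sales FROM authors p LEFT JOIN novels c ON c.author_id = p.id AND c.sales > 5799

Result:
name    | sales
--------+------
Tolkien | NULL 
Orwell  | 34059
Atwood  | 15794
Austen  | 9333 
Austen  | 79088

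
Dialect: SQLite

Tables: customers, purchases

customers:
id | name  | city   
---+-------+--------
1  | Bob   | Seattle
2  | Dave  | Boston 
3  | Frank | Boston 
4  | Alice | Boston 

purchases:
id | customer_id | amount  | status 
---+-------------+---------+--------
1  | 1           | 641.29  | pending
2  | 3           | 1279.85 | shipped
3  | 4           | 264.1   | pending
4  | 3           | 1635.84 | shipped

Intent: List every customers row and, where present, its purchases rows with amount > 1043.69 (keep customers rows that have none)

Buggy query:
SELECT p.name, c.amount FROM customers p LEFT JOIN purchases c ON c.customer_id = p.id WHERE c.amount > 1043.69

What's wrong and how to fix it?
Bug: Filtering c.amount in WHERE discards the NULL rows produced by LEFT JOIN, turning it into an inner join

Fix: Put 'c.amount > 1043.69' in the JOIN's ON clause instead of WHERE

Corrected query:
SELECT p.name, c.amount FROM customers p LEFT JOIN purchases c ON c.customer_id = p.id AND c.amount > 1043.69

Result:
name  | amount 
------+--------
Bob   | NULL   
Dave  | NULL   
Frank | 1279.85
Frank | 1635.84
Alice | NULL   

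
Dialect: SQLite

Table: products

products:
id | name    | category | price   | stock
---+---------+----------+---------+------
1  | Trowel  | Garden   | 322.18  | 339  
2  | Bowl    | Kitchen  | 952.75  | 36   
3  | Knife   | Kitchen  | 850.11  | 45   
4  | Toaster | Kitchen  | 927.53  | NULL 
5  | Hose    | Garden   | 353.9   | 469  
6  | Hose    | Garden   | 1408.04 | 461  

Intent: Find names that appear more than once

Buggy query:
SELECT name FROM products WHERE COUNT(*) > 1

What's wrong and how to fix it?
Bug: COUNT(*) is an aggregate and cannot be used in WHERE

Fix: GROUP BY name, then filter groups with HAVING COUNT(*) > 1

Corrected query:
SELECT name FROM products GROUP BY name HAVING COUNT(*) > 1

Result:
name
----
Hose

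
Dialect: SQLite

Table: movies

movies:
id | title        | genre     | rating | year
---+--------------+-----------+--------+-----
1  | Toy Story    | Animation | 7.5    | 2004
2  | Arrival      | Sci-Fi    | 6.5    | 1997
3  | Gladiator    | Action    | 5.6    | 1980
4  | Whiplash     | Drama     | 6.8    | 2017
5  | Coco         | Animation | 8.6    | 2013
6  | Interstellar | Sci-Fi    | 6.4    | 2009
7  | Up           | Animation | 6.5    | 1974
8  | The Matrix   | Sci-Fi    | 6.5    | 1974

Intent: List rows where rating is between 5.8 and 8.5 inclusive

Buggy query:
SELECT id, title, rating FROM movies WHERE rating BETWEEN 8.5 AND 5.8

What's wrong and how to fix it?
Bug: The bounds are reversed; BETWEEN a AND b requires a <= b to match anything

Fix: Write BETWEEN 5.8 AND 8.5

Corrected query:
SELECT id, title, rating FROM movies WHERE rating BETWEEN 5.8 AND 8.5

Result:
id | title        | rating
---+--------------+-------
1  | Toy Story    | 7.5   
2  | Arrival      | 6.5   
4  | Whiplash     | 6.8   
6  | Interstellar | 6.4   
7  | Up           | 6.5   
8  | The Matrix   | 6.5   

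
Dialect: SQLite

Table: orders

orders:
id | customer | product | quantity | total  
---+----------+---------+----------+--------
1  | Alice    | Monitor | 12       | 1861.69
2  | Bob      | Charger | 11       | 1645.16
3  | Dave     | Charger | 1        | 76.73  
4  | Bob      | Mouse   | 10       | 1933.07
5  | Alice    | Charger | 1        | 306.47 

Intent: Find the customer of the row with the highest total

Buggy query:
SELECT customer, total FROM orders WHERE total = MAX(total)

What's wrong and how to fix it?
Bug: MAX(total) is an aggregate and cannot be used directly in WHERE

Fix: Wrap MAX in a scalar subquery so WHERE compares against a single value

Corrected query:
SELECT customer, total FROM orders WHERE total = (SELECT MAX(total) FROM orders)

Result:
customer | total  
---------+--------
Bob      | 1933.07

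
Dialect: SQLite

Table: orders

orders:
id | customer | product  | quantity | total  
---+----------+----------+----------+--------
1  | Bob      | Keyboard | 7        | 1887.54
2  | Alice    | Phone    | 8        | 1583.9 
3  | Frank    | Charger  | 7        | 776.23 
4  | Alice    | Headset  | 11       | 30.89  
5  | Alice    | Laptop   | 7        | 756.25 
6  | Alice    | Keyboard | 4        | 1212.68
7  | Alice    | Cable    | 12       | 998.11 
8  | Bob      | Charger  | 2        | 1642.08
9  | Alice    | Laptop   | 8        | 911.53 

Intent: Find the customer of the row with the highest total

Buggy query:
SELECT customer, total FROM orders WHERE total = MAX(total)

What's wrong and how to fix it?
Bug: WHERE is evaluated per row; an aggregate over the whole table isn't defined there

Fix: Use a subquery: WHERE total = (SELECT MAX(total) FROM orders)

Corrected query:
SELECT customer, total FROM orders WHERE total = (SELECT MAX(total) FROM orders)

Result:
customer | total  
---------+--------
Bob      | 1887.54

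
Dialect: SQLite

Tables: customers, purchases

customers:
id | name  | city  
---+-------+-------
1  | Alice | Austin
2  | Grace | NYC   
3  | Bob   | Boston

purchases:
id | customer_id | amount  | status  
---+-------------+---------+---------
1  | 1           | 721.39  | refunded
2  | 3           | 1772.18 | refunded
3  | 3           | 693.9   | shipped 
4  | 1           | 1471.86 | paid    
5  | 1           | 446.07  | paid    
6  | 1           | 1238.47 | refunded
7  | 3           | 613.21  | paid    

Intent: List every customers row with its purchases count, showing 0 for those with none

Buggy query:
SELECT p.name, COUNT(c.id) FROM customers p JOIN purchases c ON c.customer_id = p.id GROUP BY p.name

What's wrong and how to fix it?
Bug: An inner join excludes parents with zero children

Fix: Use LEFT JOIN so parents without children still appear (COUNT(c.id) gives 0)

Corrected query:
SELECT p.name, COUNT(c.id) FROM customers p LEFT JOIN purchases c ON c.customer_id = p.id GROUP BY p.name

Result:
name  | COUNT(c.id)
------+------------
Alice | 4          
Bob   | 3          
Grace | 0          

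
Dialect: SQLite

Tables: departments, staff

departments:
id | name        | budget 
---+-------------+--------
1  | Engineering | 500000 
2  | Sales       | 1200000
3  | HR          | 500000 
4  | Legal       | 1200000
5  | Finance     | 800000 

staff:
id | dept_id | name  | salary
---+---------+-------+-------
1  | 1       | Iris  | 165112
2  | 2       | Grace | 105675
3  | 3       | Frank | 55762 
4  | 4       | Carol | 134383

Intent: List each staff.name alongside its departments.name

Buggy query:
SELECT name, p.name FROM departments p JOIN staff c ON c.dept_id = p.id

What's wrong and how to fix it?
Bug: Both tables have a 'name' column; the unqualified reference is ambiguous

Fix: Qualify the column with its table alias (c.name)

Corrected query:
SELECT c.name, p.name FROM departments p JOIN staff c ON c.dept_id = p.id

Result:
name  | name       
------+------------
Iris  | Engineering
Grace | Sales      
Frank | HR         
Carol | Legal      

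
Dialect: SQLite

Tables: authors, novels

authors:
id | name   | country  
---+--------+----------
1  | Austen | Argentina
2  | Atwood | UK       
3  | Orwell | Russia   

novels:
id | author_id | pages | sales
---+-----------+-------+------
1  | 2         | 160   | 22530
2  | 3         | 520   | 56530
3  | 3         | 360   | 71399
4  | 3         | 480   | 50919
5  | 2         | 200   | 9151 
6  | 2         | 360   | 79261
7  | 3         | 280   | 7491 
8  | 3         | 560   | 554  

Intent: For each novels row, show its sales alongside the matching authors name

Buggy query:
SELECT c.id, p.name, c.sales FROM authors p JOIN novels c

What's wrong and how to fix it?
Bug: JOIN with no ON clause produces a cartesian product; every novels row pairs with every authors row

Fix: Specify the join condition linking the foreign key to the parent id

Corrected query:
SELECT c.id, p.name, c.sales FROM authors p JOIN novels c ON c.author_id = p.id

Result:
id | name   | sales
---+--------+------
1  | Atwood | 22530
2  | Orwell | 56530
3  | Orwell | 71399
4  | Orwell | 50919
5  | Atwood | 9151 
6  | Atwood | 79261
7  | Orwell | 7491 
8  | Orwell | 554  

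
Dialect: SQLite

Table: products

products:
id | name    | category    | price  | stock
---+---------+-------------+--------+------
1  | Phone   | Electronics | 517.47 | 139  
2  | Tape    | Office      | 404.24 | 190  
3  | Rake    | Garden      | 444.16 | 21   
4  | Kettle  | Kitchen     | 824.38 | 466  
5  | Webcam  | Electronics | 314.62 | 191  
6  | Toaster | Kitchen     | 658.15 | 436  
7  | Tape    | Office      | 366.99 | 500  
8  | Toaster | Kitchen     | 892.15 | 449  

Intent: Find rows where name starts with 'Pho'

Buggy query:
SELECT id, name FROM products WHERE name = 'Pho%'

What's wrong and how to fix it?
Bug: Wildcards only work with LIKE; '=' treats '%' as a literal character

Fix: Use LIKE for wildcard pattern matching

Corrected query:
SELECT id, name FROM products WHERE name LIKE 'Pho%'

Result:
id | name 
---+------
1  | Phone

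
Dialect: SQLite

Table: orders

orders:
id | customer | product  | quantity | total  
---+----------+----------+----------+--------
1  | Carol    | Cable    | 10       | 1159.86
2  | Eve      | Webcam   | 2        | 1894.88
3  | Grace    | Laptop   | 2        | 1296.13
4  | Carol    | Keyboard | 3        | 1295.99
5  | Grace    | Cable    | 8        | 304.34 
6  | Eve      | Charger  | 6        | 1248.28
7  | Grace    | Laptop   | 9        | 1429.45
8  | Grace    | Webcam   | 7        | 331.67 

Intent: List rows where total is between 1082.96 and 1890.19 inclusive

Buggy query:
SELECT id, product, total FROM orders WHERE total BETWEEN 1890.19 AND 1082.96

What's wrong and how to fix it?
Bug: BETWEEN expects the lower bound first; with 1890.19 AND 1082.96 the range is empty

Fix: Swap the bounds so the smaller value comes first

Corrected query:
SELECT id, product, total FROM orders WHERE total BETWEEN 1082.96 AND 1890.19

Result:
id | product  | total  
---+----------+--------
1  | Cable    | 1159.86
3  | Laptop   | 1296.13
4  | Keyboard | 1295.99
6  | Charger  | 1248.28
7  | Laptop   | 1429.45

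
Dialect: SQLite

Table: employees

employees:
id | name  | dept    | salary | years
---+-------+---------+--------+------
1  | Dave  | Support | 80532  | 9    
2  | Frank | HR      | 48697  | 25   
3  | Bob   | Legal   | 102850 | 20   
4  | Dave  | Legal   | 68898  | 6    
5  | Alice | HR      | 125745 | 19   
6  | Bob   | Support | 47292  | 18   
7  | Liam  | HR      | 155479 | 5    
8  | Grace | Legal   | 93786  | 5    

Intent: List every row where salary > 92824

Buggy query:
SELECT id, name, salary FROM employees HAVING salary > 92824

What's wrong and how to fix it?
Bug: HAVING filters the output of aggregation, but this query has no GROUP BY and no aggregate functions, so SQLite rejects it (HAVING clause on a non-aggregate query); the condition here is per row

Fix: Replace HAVING with WHERE since the condition applies to individual rows

Corrected query:
SELECT id, name, salary FROM employees WHERE salary > 92824

Result:
id | name  | salary
---+-------+-------
3  | Bob   | 102850
5  | Alice | 125745
7  | Liam  | 155479
8  | Grace | 93786 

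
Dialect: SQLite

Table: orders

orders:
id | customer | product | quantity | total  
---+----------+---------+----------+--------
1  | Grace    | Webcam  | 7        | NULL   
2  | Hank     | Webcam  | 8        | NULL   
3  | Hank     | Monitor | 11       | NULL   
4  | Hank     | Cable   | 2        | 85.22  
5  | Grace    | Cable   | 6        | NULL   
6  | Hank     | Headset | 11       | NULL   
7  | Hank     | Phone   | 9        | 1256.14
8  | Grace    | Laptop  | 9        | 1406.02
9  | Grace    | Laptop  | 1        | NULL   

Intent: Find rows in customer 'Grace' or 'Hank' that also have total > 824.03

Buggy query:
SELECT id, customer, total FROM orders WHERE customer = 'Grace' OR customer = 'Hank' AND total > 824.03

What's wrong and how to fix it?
Bug: AND binds tighter than OR, so this parses as customer = 'Grace' OR (customer = 'Hank' AND total > 824.03)

Fix: Add parentheses around the OR so the AND applies to both alternatives

Corrected query:
SELECT id, customer, total FROM orders WHERE (customer = 'Grace' OR customer = 'Hank') AND total > 824.03

Result:
id | customer | total  
---+----------+--------
7  | Hank     | 1256.14
8  | Grace    | 1406.02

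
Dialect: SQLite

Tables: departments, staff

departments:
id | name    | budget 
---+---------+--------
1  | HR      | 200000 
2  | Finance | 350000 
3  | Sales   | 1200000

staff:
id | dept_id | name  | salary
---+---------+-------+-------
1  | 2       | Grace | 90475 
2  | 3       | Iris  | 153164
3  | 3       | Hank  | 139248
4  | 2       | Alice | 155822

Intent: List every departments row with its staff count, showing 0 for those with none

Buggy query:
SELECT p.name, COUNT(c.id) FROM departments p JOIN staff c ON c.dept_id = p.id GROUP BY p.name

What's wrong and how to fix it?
Bug: An inner join excludes parents with zero children

Fix: Switch to LEFT JOIN to retain unmatched parent rows

Corrected query:
SELECT p.name, COUNT(c.id) FROM departments p LEFT JOIN staff c ON c.dept_id = p.id GROUP BY p.name

Result:
name    | COUNT(c.id)
--------+------------
Finance | 2          
HR      | 0          
Sales   | 2          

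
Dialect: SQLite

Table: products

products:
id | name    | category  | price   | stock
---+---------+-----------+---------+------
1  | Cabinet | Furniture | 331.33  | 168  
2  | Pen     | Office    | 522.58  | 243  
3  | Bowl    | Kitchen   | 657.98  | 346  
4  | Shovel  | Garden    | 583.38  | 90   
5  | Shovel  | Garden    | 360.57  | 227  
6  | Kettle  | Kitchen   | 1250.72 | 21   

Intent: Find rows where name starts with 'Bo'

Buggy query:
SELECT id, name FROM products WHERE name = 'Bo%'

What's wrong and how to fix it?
Bug: Wildcards only work with LIKE; '=' treats '%' as a literal character

Fix: Replace '=' with LIKE so 'Bo%' is treated as a pattern

Corrected query:
SELECT id, name FROM products WHERE name LIKE 'Bo%'

Result:
id | name
---+-----
3  | Bowl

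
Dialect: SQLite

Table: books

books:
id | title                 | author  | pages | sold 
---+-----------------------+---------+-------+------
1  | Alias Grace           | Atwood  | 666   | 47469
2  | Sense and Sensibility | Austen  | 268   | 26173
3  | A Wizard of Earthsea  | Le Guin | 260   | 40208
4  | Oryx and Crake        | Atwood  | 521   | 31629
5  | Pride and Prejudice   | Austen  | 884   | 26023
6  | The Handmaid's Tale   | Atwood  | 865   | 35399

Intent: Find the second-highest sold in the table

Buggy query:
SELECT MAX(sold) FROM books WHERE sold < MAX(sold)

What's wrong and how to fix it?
Bug: The inner MAX is an aggregate inside WHERE, which is not allowed

Fix: Put the inner MAX in a scalar subquery

Corrected query:
SELECT MAX(sold) FROM books WHERE sold < (SELECT MAX(sold) FROM books)

Result:
MAX(sold)
---------
40208    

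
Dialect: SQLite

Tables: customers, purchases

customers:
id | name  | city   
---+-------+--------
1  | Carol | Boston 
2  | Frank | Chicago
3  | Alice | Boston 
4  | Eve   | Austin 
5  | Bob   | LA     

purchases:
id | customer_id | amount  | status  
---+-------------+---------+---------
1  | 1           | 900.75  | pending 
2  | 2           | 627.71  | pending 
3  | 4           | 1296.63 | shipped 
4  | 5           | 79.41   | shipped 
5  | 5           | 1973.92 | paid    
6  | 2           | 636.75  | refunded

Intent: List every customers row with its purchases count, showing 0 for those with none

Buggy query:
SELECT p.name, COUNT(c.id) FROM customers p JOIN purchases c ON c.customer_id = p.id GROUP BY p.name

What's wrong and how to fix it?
Bug: An inner join excludes parents with zero children

Fix: Use LEFT JOIN so parents without children still appear (COUNT(c.id) gives 0)

Corrected query:
SELECT p.name, COUNT(c.id) FROM customers p LEFT JOIN purchases c ON c.customer_id = p.id GROUP BY p.name

Result:
name  | COUNT(c.id)
------+------------
Alice | 0          
Bob   | 2          
Carol | 1          
Eve   | 1          
Frank | 2          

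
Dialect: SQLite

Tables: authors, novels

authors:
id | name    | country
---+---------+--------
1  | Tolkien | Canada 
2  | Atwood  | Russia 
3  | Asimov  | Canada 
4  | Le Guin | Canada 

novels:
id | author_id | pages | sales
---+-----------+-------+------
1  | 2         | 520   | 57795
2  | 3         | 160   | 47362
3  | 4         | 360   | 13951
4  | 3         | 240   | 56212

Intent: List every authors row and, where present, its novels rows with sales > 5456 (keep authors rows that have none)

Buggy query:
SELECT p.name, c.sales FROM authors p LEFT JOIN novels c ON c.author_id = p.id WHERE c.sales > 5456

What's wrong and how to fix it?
Bug: Filtering c.sales in WHERE discards the NULL rows produced by LEFT JOIN, turning it into an inner join

Fix: Move the right-table condition into the ON clause so unmatched parents are kept

Corrected query:
SELECT p.name, c.sales FROM authors p LEFT JOIN novels c ON c.author_id = p.id AND c.sales > 5456

Result:
name    | sales
--------+------
Tolkien | NULL 
Atwood  | 57795
Asimov  | 47362
Asimov  | 56212
Le Guin | 13951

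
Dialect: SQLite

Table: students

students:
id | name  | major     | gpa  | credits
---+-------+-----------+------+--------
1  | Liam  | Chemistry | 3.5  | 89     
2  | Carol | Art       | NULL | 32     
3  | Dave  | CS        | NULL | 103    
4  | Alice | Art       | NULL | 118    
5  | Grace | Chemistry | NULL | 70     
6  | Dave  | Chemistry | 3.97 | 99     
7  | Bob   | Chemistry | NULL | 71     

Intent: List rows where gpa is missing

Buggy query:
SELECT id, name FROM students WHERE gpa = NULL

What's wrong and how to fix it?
Bug: '= NULL' is always unknown in SQL three-valued logic, so no rows match

Fix: Replace '= NULL' with 'IS NULL'

Corrected query:
SELECT id, name FROM students WHERE gpa IS NULL

Result:
id | name 
---+------
2  | Carol
3  | Dave 
4  | Alice
5  | Grace
7  | Bob  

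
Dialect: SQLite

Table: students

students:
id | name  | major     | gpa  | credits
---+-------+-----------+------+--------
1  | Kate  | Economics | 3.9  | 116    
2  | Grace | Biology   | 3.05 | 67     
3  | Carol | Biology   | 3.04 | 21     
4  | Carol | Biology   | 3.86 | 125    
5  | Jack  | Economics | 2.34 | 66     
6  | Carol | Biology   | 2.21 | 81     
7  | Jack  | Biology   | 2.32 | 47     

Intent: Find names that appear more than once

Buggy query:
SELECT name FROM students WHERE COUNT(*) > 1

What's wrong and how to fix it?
Bug: WHERE can't reference COUNT(*); aggregates are computed after WHERE

Fix: Group first, then use HAVING for the count condition

Corrected query:
SELECT name FROM students GROUP BY name HAVING COUNT(*) > 1

Result:
name 
-----
Carol
Jack 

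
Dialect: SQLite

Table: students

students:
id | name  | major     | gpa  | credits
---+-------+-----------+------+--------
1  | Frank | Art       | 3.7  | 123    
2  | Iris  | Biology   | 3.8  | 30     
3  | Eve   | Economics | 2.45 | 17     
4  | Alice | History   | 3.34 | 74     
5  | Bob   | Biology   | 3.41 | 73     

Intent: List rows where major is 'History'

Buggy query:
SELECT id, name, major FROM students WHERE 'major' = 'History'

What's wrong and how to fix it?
Bug: 'major' in single quotes is a string literal, not the column; the comparison is literal-vs-literal and never true

Fix: Reference the column as major without single quotes

Corrected query:
SELECT id, name, major FROM students WHERE major = 'History'

Result:
id | name  | major  
---+-------+--------
4  | Alice | History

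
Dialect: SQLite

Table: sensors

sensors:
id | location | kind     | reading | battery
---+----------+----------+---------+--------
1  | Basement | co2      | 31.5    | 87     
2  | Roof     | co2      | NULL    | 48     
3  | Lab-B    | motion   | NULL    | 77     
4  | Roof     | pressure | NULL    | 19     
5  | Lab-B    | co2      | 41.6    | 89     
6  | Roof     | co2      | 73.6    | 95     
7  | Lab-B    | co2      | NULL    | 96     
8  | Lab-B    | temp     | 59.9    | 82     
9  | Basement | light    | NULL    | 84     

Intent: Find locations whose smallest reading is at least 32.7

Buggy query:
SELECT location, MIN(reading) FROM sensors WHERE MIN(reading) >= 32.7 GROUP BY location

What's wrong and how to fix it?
Bug: MIN() in WHERE is a misuse of aggregate

Fix: Use HAVING for the per-group MIN condition

Corrected query:
SELECT location, MIN(reading) FROM sensors GROUP BY location HAVING MIN(reading) >= 32.7

Result:
location | MIN(reading)
---------+-------------
Lab-B    | 41.6        
Roof     | 73.6        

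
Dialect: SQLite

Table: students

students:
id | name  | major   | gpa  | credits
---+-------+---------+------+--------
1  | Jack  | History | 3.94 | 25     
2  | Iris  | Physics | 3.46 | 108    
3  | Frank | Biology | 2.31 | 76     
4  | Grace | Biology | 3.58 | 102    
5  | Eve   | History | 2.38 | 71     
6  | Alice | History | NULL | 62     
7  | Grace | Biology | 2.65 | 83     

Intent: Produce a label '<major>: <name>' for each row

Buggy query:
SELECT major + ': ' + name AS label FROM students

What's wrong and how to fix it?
Bug: '+' is numeric addition; on text columns SQLite converts them to 0 instead of concatenating

Fix: Replace + with || to concatenate text

Corrected query:
SELECT major || ': ' || name AS label FROM students

Result:
label         
--------------
History: Jack 
Physics: Iris 
Biology: Frank
Biology: Grace
History: Eve  
History: Alice
Biology: Grace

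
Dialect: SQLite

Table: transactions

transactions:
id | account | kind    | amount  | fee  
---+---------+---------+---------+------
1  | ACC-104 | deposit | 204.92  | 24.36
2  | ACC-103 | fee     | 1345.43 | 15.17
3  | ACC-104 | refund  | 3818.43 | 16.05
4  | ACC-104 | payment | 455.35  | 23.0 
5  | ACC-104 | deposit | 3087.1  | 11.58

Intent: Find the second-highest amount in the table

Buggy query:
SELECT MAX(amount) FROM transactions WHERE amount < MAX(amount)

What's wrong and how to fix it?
Bug: The inner MAX is an aggregate inside WHERE, which is not allowed

Fix: Put the inner MAX in a scalar subquery

Corrected query:
SELECT MAX(amount) FROM transactions WHERE amount < (SELECT MAX(amount) FROM transactions)

Result:
MAX(amount)
-----------
3087.1     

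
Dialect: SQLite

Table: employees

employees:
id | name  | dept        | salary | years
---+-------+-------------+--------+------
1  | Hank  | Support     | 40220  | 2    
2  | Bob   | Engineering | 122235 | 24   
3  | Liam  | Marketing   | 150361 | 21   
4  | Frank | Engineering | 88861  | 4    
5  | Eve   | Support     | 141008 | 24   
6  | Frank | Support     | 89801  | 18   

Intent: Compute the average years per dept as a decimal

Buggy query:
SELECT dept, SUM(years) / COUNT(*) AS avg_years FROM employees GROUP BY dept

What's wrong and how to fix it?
Bug: Both operands are integers, so '/' performs integer division and truncates

Fix: Multiply by 1.0 (or CAST to REAL) to force floating-point division

Corrected query:
SELECT dept, SUM(years) * 1.0 / COUNT(*) AS avg_years FROM employees GROUP BY dept

Result:
dept        | avg_years
------------+----------
Engineering | 14       
Marketing   | 21       
Support     | 14.666667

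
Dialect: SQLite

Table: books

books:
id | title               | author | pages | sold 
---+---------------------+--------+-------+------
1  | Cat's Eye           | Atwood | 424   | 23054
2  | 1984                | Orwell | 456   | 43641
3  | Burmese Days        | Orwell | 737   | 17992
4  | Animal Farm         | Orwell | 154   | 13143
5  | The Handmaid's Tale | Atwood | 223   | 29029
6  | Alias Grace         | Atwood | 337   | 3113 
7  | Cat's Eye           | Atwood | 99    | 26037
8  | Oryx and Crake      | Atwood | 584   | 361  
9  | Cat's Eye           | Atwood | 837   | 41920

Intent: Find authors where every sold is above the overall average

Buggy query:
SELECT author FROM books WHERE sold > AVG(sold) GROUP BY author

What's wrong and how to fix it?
Bug: AVG() is an aggregate; it can't sit directly in WHERE

Fix: Compute the overall average in a scalar subquery and compare each group's MIN against it in HAVING

Corrected query:
SELECT author FROM books GROUP BY author HAVING MIN(sold) > (SELECT AVG(sold) FROM books)

Result:
(no rows)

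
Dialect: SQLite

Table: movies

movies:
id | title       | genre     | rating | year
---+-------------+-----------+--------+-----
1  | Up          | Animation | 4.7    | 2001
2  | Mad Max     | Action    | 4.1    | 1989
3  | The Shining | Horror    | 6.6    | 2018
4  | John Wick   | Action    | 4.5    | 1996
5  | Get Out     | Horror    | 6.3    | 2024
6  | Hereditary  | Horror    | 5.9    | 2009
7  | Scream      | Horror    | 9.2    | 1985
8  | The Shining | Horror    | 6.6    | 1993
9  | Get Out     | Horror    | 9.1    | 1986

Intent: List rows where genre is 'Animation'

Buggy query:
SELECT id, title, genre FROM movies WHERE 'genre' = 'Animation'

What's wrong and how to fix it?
Bug: 'genre' in single quotes is a string literal, not the column; the comparison is literal-vs-literal and never true

Fix: Reference the column as genre without single quotes

Corrected query:
SELECT id, title, genre FROM movies WHERE genre = 'Animation'

Result:
id | title | genre    
---+-------+----------
1  | Up    | Animation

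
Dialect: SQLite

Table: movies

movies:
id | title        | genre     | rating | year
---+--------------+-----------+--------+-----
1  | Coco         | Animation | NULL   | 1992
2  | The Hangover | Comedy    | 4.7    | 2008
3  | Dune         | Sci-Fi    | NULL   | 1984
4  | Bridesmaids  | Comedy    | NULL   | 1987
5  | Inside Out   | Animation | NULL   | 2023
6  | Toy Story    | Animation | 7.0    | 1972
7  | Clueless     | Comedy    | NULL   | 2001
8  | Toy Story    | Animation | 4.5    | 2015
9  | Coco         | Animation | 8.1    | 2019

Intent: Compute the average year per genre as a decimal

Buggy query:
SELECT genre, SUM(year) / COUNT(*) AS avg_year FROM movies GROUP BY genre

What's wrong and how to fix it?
Bug: SUM(year) and COUNT(*) are both integers; the division truncates the fractional part

Fix: Cast one side to REAL so the division keeps the fractional part

Corrected query:
SELECT genre, SUM(year) * 1.0 / COUNT(*) AS avg_year FROM movies GROUP BY genre

Result:
genre     | avg_year   
----------+------------
Animation | 2004.2     
Comedy    | 1998.666667
Sci-Fi    | 1984       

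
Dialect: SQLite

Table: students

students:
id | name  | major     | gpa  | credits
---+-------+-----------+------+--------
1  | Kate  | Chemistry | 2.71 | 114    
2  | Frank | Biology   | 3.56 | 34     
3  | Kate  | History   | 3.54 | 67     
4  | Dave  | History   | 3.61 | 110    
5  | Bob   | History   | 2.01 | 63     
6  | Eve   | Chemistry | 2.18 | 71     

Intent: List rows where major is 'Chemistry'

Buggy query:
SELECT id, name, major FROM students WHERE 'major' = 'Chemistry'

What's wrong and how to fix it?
Bug: 'major' in single quotes is a string literal, not the column; the comparison is literal-vs-literal and never true

Fix: Reference the column as major without single quotes

Corrected query:
SELECT id, name, major FROM students WHERE major = 'Chemistry'

Result:
id | name | major    
---+------+----------
1  | Kate | Chemistry
6  | Eve  | Chemistry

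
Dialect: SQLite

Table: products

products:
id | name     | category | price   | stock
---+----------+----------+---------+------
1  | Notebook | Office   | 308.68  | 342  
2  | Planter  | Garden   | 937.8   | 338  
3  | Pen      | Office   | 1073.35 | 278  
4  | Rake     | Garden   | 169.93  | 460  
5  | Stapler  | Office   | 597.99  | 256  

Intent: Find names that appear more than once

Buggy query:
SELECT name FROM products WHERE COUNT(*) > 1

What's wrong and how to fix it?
Bug: WHERE can't reference COUNT(*); aggregates are computed after WHERE

Fix: Group first, then use HAVING for the count condition

Corrected query:
SELECT name FROM products GROUP BY name HAVING COUNT(*) > 1

Result:
(no rows)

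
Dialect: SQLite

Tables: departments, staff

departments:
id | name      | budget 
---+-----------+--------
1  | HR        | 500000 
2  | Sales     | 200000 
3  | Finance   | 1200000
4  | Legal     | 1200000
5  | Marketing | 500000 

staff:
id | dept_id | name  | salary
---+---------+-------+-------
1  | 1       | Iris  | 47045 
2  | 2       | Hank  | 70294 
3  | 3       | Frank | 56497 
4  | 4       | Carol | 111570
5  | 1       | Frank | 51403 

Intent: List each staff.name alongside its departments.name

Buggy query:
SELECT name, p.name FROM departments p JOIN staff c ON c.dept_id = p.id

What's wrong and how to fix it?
Bug: 'name' exists in both joined tables, so the database can't tell which one is meant

Fix: Qualify the column with its table alias (c.name)

Corrected query:
SELECT c.name, p.name FROM departments p JOIN staff c ON c.dept_id = p.id

Result:
name  | name   
------+--------
Iris  | HR     
Hank  | Sales  
Frank | Finance
Carol | Legal  
Frank | HR     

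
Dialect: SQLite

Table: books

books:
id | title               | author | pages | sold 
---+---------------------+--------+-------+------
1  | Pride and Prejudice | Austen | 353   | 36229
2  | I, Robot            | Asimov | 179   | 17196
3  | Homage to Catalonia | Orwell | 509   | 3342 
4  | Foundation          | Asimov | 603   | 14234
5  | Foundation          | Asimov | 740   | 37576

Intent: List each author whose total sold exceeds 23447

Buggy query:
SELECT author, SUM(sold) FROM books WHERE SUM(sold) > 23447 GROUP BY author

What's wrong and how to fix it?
Bug: SUM(sold) is an aggregate, but WHERE filters rows before aggregation

Fix: Use HAVING (which filters groups after aggregation) instead of WHERE

Corrected query:
SELECT author, SUM(sold) FROM books GROUP BY author HAVING SUM(sold) > 23447

Result:
author | SUM(sold)
-------+----------
Asimov | 69006    
Austen | 36229    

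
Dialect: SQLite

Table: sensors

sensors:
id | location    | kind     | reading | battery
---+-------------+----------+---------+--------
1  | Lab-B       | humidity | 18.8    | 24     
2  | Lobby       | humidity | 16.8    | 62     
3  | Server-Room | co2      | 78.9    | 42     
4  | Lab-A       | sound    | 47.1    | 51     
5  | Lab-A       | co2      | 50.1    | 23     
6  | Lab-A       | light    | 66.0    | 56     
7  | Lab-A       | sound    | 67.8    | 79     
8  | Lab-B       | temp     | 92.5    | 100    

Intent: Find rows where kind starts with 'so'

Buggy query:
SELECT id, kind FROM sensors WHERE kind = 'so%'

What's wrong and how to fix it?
Bug: Wildcards only work with LIKE; '=' treats '%' as a literal character

Fix: Replace '=' with LIKE so 'so%' is treated as a pattern

Corrected query:
SELECT id, kind FROM sensors WHERE kind LIKE 'so%'

Result:
id | kind 
---+------
4  | sound
7  | sound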